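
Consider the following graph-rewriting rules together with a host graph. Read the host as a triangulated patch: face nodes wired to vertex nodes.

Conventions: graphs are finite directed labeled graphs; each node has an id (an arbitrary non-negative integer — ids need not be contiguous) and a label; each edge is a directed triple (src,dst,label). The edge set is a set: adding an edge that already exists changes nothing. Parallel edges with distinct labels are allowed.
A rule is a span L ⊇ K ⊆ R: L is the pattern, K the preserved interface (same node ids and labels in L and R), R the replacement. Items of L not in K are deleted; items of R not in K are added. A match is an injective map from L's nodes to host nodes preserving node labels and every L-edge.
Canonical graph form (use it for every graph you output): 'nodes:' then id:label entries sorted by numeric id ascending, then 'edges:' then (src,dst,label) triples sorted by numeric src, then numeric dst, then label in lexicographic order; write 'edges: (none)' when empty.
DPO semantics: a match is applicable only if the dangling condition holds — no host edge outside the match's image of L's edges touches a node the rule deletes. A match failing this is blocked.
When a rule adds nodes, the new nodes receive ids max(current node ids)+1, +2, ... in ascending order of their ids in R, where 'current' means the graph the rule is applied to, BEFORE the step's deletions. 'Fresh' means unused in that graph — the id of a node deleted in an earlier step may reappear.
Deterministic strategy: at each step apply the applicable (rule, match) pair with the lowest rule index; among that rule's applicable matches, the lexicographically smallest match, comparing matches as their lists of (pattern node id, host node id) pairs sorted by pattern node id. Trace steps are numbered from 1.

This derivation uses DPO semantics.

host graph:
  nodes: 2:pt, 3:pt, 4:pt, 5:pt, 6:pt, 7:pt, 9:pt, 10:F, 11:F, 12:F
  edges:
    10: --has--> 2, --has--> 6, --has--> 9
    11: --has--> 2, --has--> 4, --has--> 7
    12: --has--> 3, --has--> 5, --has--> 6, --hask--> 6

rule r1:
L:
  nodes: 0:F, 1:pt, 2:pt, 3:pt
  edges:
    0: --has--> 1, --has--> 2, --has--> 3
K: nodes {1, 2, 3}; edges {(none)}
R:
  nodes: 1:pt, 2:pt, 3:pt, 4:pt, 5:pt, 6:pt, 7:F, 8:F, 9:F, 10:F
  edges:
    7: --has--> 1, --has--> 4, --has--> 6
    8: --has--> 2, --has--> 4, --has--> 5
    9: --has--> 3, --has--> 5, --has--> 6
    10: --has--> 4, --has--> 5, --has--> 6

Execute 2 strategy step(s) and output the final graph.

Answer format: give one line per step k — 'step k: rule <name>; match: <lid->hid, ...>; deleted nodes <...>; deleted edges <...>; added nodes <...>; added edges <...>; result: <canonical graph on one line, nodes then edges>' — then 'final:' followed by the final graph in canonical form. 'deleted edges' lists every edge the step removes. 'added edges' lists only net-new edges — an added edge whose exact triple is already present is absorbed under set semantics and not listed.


step 1: rule r1; match: 0->10, 1->2, 2->6, 3->9; deleted nodes 10; deleted edges (10,2,has); (10,6,has); (10,9,has); added nodes 13, 14, 15, 16, 17, 18, 19; added edges (16,2,has); (16,13,has); (16,15,has); (17,6,has); (17,13,has); (17,14,has); (18,9,has); (18,14,has); (18,15,has); (19,13,has); (19,14,has); (19,15,has); result: nodes: 2:pt, 3:pt, 4:pt, 5:pt, 6:pt, 7:pt, 9:pt, 11:F, 12:F, 13:pt, 14:pt, 15:pt, 16:F, 17:F, 18:F, 19:F edges: (11,2,has); (11,4,has); (11,7,has); (12,3,has); (12,5,has); (12,6,has); (12,6,hask); (16,2,has); (16,13,has); (16,15,has); (17,6,has); (17,13,has); (17,14,has); (18,9,has); (18,14,has); (18,15,has); (19,13,has); (19,14,has); (19,15,has)
step 2: rule r1; match: 0->11, 1->2, 2->4, 3->7; deleted nodes 11; deleted edges (11,2,has); (11,4,has); (11,7,has); added nodes 20, 21, 22, 23, 24, 25, 26; added edges (23,2,has); (23,20,has); (23,22,has); (24,4,has); (24,20,has); (24,21,has); (25,7,has); (25,21,has); (25,22,has); (26,20,has); (26,21,has); (26,22,has); result: nodes: 2:pt, 3:pt, 4:pt, 5:pt, 6:pt, 7:pt, 9:pt, 12:F, 13:pt, 14:pt, 15:pt, 16:F, 17:F, 18:F, 19:F, 20:pt, 21:pt, 22:pt, 23:F, 24:F, 25:F, 26:F edges: (12,3,has); (12,5,has); (12,6,has); (12,6,hask); (16,2,has); (16,13,has); (16,15,has); (17,6,has); (17,13,has); (17,14,has); (18,9,has); (18,14,has); (18,15,has); (19,13,has); (19,14,has); (19,15,has); (23,2,has); (23,20,has); (23,22,has); (24,4,has); (24,20,has); (24,21,has); (25,7,has); (25,21,has); (25,22,has); (26,20,has); (26,21,has); (26,22,has)
final:
nodes: 2:pt, 3:pt, 4:pt, 5:pt, 6:pt, 7:pt, 9:pt, 12:F, 13:pt, 14:pt, 15:pt, 16:F, 17:F, 18:F, 19:F, 20:pt, 21:pt, 22:pt, 23:F, 24:F, 25:F, 26:F
edges: (12,3,has); (12,5,has); (12,6,has); (12,6,hask); (16,2,has); (16,13,has); (16,15,has); (17,6,has); (17,13,has); (17,14,has); (18,9,has); (18,14,has); (18,15,has); (19,13,has); (19,14,has); (19,15,has); (23,2,has); (23,20,has); (23,22,has); (24,4,has); (24,20,has); (24,21,has); (25,7,has); (25,21,has); (25,22,has); (26,20,has); (26,21,has); (26,22,has)


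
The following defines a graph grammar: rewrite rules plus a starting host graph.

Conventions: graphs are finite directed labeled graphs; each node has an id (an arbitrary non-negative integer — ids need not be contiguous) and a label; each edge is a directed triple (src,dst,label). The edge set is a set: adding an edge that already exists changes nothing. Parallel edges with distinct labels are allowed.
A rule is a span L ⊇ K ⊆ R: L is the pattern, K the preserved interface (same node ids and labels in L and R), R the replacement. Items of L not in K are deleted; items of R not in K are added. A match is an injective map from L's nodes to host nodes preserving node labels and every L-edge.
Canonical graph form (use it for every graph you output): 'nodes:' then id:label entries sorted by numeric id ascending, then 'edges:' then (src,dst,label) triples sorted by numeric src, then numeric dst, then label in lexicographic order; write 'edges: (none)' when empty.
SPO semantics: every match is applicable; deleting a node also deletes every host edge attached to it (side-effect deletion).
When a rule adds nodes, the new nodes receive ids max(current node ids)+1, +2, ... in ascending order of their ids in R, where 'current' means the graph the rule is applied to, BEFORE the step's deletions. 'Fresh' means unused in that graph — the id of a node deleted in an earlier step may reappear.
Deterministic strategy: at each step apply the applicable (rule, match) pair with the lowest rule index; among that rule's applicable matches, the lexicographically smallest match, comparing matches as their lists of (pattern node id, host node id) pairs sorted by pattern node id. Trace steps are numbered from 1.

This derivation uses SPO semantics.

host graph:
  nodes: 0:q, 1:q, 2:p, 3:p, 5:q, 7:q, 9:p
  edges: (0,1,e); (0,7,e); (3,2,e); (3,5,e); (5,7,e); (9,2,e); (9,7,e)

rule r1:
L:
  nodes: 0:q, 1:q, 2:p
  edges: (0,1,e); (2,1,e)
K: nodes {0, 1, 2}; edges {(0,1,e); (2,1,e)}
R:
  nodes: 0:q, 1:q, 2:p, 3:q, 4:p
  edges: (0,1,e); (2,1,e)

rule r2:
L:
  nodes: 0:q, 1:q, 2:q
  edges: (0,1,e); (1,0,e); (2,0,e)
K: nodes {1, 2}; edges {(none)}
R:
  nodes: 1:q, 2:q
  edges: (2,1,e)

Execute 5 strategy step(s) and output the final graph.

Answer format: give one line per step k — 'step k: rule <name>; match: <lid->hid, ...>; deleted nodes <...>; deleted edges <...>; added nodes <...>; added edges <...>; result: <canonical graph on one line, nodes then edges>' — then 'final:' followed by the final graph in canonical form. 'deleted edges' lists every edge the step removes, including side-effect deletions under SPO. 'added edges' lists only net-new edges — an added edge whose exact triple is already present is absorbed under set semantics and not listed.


step 1: rule r1; match: 0->0, 1->7, 2->9; deleted nodes (none); deleted edges (none); added nodes 10, 11; added edges (none); result: nodes: 0:q, 1:q, 2:p, 3:p, 5:q, 7:q, 9:p, 10:q, 11:p edges: (0,1,e); (0,7,e); (3,2,e); (3,5,e); (5,7,e); (9,2,e); (9,7,e)
step 2: rule r1; match: 0->0, 1->7, 2->9; deleted nodes (none); deleted edges (none); added nodes 12, 13; added edges (none); result: nodes: 0:q, 1:q, 2:p, 3:p, 5:q, 7:q, 9:p, 10:q, 11:p, 12:q, 13:p edges: (0,1,e); (0,7,e); (3,2,e); (3,5,e); (5,7,e); (9,2,e); (9,7,e)
step 3: rule r1; match: 0->0, 1->7, 2->9; deleted nodes (none); deleted edges (none); added nodes 14, 15; added edges (none); result: nodes: 0:q, 1:q, 2:p, 3:p, 5:q, 7:q, 9:p, 10:q, 11:p, 12:q, 13:p, 14:q, 15:p edges: (0,1,e); (0,7,e); (3,2,e); (3,5,e); (5,7,e); (9,2,e); (9,7,e)
step 4: rule r1; match: 0->0, 1->7, 2->9; deleted nodes (none); deleted edges (none); added nodes 16, 17; added edges (none); result: nodes: 0:q, 1:q, 2:p, 3:p, 5:q, 7:q, 9:p, 10:q, 11:p, 12:q, 13:p, 14:q, 15:p, 16:q, 17:p edges: (0,1,e); (0,7,e); (3,2,e); (3,5,e); (5,7,e); (9,2,e); (9,7,e)
step 5: rule r1; match: 0->0, 1->7, 2->9; deleted nodes (none); deleted edges (none); added nodes 18, 19; added edges (none); result: nodes: 0:q, 1:q, 2:p, 3:p, 5:q, 7:q, 9:p, 10:q, 11:p, 12:q, 13:p, 14:q, 15:p, 16:q, 17:p, 18:q, 19:p edges: (0,1,e); (0,7,e); (3,2,e); (3,5,e); (5,7,e); (9,2,e); (9,7,e)
final:
nodes: 0:q, 1:q, 2:p, 3:p, 5:q, 7:q, 9:p, 10:q, 11:p, 12:q, 13:p, 14:q, 15:p, 16:q, 17:p, 18:q, 19:p
edges: (0,1,e); (0,7,e); (3,2,e); (3,5,e); (5,7,e); (9,2,e); (9,7,e)


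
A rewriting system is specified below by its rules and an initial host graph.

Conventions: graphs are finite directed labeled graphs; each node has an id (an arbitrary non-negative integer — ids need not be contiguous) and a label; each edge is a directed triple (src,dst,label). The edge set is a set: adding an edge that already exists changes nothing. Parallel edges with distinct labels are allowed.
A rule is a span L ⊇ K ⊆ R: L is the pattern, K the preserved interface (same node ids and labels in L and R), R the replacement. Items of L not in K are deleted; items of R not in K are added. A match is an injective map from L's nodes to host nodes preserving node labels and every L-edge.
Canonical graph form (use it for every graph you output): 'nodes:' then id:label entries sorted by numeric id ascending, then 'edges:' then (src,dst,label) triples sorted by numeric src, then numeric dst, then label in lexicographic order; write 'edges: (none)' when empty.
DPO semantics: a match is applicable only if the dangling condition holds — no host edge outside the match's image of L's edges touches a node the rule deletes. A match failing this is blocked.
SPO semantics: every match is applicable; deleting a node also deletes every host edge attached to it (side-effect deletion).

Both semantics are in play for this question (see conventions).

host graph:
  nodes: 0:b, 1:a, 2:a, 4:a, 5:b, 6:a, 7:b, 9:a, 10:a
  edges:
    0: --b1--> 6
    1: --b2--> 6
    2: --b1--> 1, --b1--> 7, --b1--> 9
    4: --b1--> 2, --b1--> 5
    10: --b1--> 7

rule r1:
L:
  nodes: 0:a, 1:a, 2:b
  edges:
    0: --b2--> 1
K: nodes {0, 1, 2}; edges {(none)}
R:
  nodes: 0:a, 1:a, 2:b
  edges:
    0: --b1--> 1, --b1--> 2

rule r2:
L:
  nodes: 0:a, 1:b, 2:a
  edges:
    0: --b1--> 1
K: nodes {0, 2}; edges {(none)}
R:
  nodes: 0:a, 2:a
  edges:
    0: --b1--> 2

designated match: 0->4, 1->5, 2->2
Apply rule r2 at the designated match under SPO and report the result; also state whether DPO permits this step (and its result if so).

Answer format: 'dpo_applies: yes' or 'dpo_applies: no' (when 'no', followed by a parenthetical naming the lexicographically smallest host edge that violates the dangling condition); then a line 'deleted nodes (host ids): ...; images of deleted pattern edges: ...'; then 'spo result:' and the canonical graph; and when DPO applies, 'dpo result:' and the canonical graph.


dpo_applies: yes
deleted nodes (host ids): 5; images of deleted pattern edges: (4,5,b1)
spo result:
nodes: 0:b, 1:a, 2:a, 4:a, 6:a, 7:b, 9:a, 10:a
edges: (0,6,b1); (1,6,b2); (2,1,b1); (2,7,b1); (2,9,b1); (4,2,b1); (10,7,b1)
dpo result:
nodes: 0:b, 1:a, 2:a, 4:a, 6:a, 7:b, 9:a, 10:a
edges: (0,6,b1); (1,6,b2); (2,1,b1); (2,7,b1); (2,9,b1); (4,2,b1); (10,7,b1)


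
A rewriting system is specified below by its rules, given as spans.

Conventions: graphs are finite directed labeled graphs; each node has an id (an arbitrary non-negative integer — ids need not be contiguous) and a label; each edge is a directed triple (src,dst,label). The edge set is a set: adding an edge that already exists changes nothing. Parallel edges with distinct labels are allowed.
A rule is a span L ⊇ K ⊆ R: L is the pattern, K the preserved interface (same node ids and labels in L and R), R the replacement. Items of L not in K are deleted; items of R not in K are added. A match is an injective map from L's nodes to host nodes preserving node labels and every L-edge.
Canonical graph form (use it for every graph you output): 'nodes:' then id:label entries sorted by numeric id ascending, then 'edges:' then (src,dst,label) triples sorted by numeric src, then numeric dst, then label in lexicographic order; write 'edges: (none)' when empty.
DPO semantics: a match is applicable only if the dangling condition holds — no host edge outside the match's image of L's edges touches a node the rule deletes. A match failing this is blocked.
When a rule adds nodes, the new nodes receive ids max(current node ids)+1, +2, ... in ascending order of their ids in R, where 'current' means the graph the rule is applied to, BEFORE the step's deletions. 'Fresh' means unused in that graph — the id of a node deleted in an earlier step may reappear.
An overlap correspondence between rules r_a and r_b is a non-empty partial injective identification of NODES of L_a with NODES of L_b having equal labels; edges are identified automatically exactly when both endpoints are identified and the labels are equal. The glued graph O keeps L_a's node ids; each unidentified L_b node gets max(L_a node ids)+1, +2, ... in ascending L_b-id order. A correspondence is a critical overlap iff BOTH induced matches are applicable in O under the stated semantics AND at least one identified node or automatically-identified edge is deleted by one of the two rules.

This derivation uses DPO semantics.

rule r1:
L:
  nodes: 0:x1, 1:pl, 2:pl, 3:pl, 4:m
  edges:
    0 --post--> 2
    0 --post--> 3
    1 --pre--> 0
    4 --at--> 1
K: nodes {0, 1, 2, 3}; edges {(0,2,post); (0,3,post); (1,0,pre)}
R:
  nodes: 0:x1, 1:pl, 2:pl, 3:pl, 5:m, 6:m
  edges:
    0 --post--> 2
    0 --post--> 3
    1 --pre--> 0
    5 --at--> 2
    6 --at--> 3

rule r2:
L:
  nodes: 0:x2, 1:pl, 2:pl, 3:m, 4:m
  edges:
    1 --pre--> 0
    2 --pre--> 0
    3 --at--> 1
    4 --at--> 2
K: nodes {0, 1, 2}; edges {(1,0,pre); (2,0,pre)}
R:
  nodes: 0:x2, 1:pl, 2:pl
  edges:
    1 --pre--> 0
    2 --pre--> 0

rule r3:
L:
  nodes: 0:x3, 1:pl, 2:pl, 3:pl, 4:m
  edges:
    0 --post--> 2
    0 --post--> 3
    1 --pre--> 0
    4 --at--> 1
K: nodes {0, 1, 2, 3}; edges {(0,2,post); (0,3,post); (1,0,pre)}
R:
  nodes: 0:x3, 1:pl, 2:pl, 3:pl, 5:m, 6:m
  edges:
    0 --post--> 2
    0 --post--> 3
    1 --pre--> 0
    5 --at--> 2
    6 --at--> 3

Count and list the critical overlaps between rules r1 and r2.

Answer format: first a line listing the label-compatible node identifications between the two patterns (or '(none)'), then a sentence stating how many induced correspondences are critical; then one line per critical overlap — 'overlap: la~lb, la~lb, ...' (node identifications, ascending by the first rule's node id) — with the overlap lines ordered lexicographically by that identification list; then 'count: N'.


label-compatible node identifications between L(r1) and L(r2): 1~1, 1~2, 2~1, 2~2, 3~1, 3~2, 4~3, 4~4
6 of the induced correspondences are critical overlaps of r1 and r2.
overlap: 1~1, 2~2, 4~3
overlap: 1~1, 3~2, 4~3
overlap: 1~1, 4~3
overlap: 1~2, 2~1, 4~4
overlap: 1~2, 3~1, 4~4
overlap: 1~2, 4~4
count: 6


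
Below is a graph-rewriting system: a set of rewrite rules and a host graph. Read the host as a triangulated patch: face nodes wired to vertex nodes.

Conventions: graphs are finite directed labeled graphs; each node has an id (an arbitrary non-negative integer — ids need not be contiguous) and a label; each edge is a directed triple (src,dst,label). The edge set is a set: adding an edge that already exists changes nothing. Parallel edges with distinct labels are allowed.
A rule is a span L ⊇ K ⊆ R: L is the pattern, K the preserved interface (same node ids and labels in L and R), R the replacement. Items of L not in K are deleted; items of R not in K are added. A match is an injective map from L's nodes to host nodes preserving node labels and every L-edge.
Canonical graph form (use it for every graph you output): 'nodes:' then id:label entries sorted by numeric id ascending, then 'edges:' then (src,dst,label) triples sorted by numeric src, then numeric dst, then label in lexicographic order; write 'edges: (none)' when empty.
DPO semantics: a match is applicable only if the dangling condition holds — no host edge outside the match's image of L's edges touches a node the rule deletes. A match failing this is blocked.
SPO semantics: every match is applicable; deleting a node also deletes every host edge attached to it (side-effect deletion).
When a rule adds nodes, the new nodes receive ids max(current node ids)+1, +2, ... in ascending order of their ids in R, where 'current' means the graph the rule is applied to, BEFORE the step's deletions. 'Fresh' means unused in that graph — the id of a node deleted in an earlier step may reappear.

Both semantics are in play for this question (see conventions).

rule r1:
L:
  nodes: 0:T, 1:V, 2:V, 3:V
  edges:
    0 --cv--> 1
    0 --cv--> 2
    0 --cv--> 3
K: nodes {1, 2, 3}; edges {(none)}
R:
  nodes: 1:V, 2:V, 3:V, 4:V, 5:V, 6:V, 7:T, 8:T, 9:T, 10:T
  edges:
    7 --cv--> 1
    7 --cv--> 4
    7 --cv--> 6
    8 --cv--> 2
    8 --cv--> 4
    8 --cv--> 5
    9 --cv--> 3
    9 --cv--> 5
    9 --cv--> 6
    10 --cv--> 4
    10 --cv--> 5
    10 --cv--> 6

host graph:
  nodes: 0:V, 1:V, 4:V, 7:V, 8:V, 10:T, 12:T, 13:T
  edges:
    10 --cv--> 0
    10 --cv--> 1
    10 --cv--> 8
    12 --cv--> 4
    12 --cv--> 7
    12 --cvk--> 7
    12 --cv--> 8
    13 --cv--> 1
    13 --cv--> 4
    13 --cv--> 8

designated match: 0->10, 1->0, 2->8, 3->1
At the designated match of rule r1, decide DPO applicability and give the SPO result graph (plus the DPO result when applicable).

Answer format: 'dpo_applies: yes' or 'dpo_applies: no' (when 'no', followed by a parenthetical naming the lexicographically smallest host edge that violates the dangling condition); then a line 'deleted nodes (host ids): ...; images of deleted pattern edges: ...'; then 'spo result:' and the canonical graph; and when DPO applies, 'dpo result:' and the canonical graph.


dpo_applies: yes
deleted nodes (host ids): 10; images of deleted pattern edges: (10,0,cv); (10,1,cv); (10,8,cv)
spo result:
nodes: 0:V, 1:V, 4:V, 7:V, 8:V, 12:T, 13:T, 14:V, 15:V, 16:V, 17:T, 18:T, 19:T, 20:T
edges: (12,4,cv); (12,7,cv); (12,7,cvk); (12,8,cv); (13,1,cv); (13,4,cv); (13,8,cv); (17,0,cv); (17,14,cv); (17,16,cv); (18,8,cv); (18,14,cv); (18,15,cv); (19,1,cv); (19,15,cv); (19,16,cv); (20,14,cv); (20,15,cv); (20,16,cv)
dpo result:
nodes: 0:V, 1:V, 4:V, 7:V, 8:V, 12:T, 13:T, 14:V, 15:V, 16:V, 17:T, 18:T, 19:T, 20:T
edges: (12,4,cv); (12,7,cv); (12,7,cvk); (12,8,cv); (13,1,cv); (13,4,cv); (13,8,cv); (17,0,cv); (17,14,cv); (17,16,cv); (18,8,cv); (18,14,cv); (18,15,cv); (19,1,cv); (19,15,cv); (19,16,cv); (20,14,cv); (20,15,cv); (20,16,cv)


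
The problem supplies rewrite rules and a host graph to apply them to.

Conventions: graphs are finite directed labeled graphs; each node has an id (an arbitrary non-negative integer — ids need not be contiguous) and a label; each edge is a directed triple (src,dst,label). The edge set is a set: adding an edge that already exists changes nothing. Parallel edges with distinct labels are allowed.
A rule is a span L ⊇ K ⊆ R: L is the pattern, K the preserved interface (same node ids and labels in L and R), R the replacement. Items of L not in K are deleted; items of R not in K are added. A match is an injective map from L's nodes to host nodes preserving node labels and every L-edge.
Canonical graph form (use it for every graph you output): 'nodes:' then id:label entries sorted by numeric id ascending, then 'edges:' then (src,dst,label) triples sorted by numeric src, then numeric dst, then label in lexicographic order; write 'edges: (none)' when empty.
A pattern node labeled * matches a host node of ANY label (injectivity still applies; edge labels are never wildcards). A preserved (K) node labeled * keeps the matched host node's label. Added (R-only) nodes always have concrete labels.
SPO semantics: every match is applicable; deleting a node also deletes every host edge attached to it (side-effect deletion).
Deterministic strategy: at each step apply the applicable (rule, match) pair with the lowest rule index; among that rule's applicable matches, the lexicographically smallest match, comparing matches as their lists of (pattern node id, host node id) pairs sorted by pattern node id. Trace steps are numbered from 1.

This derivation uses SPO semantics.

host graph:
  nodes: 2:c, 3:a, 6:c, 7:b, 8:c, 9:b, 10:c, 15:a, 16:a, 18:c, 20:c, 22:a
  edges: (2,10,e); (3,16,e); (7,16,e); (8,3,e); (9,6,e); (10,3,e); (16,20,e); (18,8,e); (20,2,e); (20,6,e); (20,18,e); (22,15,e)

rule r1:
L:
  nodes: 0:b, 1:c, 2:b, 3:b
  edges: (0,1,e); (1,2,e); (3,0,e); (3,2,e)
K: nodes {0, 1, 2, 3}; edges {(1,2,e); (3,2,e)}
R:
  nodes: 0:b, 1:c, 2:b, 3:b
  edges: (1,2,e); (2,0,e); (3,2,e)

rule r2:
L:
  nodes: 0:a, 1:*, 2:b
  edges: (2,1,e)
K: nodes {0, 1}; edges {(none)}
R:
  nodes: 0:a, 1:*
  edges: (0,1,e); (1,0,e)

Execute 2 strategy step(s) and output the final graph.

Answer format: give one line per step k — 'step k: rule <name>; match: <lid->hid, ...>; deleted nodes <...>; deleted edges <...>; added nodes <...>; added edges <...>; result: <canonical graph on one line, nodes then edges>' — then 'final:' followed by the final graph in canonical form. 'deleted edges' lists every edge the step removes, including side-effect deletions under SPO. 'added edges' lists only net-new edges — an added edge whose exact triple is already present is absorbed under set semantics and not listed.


step 1: rule r2; match: 0->3, 1->6, 2->9; deleted nodes 9; deleted edges (9,6,e); added nodes (none); added edges (3,6,e); (6,3,e); result: nodes: 2:c, 3:a, 6:c, 7:b, 8:c, 10:c, 15:a, 16:a, 18:c, 20:c, 22:a edges: (2,10,e); (3,6,e); (3,16,e); (6,3,e); (7,16,e); (8,3,e); (10,3,e); (16,20,e); (18,8,e); (20,2,e); (20,6,e); (20,18,e); (22,15,e)
step 2: rule r2; match: 0->3, 1->16, 2->7; deleted nodes 7; deleted edges (7,16,e); added nodes (none); added edges (16,3,e); result: nodes: 2:c, 3:a, 6:c, 8:c, 10:c, 15:a, 16:a, 18:c, 20:c, 22:a edges: (2,10,e); (3,6,e); (3,16,e); (6,3,e); (8,3,e); (10,3,e); (16,3,e); (16,20,e); (18,8,e); (20,2,e); (20,6,e); (20,18,e); (22,15,e)
final:
nodes: 2:c, 3:a, 6:c, 8:c, 10:c, 15:a, 16:a, 18:c, 20:c, 22:a
edges: (2,10,e); (3,6,e); (3,16,e); (6,3,e); (8,3,e); (10,3,e); (16,3,e); (16,20,e); (18,8,e); (20,2,e); (20,6,e); (20,18,e); (22,15,e)


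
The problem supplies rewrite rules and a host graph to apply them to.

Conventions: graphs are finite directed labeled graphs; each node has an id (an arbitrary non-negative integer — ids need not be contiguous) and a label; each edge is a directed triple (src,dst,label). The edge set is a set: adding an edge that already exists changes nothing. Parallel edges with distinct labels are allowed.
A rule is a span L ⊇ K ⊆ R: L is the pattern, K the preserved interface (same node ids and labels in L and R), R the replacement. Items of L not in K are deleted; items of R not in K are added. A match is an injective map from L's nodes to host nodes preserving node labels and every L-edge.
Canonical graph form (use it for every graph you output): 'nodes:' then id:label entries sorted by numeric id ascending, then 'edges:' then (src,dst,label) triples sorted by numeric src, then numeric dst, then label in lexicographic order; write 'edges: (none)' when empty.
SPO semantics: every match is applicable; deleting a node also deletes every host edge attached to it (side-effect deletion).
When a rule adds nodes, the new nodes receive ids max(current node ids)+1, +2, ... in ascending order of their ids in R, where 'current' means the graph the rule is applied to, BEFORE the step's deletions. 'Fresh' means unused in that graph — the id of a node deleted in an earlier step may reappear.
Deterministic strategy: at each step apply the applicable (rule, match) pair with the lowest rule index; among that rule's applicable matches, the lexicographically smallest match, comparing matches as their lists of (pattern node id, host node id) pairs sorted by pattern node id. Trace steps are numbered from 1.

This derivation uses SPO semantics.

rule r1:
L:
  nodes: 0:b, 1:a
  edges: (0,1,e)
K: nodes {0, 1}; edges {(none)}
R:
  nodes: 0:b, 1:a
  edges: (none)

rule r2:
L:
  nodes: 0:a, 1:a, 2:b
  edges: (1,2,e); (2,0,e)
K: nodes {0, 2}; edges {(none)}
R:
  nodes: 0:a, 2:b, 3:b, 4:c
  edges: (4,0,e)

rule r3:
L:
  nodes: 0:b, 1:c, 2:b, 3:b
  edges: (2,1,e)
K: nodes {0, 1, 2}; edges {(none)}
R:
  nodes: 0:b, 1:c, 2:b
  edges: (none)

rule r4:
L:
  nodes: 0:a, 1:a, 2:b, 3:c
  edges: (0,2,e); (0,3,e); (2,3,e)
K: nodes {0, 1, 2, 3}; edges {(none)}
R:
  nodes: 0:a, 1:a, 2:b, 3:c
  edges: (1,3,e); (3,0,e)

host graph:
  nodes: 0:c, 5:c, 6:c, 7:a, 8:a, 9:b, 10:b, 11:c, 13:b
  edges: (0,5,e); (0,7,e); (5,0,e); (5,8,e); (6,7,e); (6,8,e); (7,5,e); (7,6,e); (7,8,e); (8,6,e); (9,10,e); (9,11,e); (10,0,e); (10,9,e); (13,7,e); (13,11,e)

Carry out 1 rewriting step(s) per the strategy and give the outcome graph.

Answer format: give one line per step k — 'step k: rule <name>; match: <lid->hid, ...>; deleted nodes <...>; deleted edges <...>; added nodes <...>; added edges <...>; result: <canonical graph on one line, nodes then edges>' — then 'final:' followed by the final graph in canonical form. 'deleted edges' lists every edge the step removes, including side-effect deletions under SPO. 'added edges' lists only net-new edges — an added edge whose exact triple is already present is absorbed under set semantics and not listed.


step 1: rule r1; match: 0->13, 1->7; deleted nodes (none); deleted edges (13,7,e); added nodes (none); added edges (none); result: nodes: 0:c, 5:c, 6:c, 7:a, 8:a, 9:b, 10:b, 11:c, 13:b edges: (0,5,e); (0,7,e); (5,0,e); (5,8,e); (6,7,e); (6,8,e); (7,5,e); (7,6,e); (7,8,e); (8,6,e); (9,10,e); (9,11,e); (10,0,e); (10,9,e); (13,11,e)
final:
nodes: 0:c, 5:c, 6:c, 7:a, 8:a, 9:b, 10:b, 11:c, 13:b
edges: (0,5,e); (0,7,e); (5,0,e); (5,8,e); (6,7,e); (6,8,e); (7,5,e); (7,6,e); (7,8,e); (8,6,e); (9,10,e); (9,11,e); (10,0,e); (10,9,e); (13,11,e)


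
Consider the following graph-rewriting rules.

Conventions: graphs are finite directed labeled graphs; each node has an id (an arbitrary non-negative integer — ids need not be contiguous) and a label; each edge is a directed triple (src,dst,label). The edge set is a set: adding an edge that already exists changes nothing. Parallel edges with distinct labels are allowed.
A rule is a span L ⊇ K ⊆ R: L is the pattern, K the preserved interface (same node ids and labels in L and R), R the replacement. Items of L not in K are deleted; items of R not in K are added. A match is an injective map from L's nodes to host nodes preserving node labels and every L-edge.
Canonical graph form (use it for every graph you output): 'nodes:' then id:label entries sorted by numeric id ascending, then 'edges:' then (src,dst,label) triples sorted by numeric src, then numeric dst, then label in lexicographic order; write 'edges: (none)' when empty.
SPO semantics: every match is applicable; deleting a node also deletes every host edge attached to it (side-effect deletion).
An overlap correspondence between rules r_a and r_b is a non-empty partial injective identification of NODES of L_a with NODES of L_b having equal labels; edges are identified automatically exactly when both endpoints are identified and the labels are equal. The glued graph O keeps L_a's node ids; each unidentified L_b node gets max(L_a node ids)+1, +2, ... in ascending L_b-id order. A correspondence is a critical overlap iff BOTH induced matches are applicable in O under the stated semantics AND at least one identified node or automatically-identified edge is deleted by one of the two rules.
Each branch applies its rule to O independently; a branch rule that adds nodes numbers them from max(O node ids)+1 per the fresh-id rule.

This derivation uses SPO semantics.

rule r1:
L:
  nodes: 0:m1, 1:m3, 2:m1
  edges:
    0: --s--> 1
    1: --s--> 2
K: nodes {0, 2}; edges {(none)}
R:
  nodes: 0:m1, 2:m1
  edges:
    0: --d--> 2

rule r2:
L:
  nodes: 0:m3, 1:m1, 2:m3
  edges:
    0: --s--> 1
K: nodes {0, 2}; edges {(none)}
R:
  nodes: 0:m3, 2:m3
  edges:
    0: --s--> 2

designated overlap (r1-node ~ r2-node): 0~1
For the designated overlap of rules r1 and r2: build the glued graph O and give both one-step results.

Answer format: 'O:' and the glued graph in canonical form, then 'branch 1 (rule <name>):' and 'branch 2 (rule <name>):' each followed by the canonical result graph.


O:
nodes: 0:m1, 1:m3, 2:m1, 3:m3, 4:m3
edges: (0,1,s); (1,2,s); (3,0,s)
branch 1 (rule r1):
nodes: 0:m1, 2:m1, 3:m3, 4:m3
edges: (0,2,d); (3,0,s)
branch 2 (rule r2):
nodes: 1:m3, 2:m1, 3:m3, 4:m3
edges: (1,2,s); (3,4,s)


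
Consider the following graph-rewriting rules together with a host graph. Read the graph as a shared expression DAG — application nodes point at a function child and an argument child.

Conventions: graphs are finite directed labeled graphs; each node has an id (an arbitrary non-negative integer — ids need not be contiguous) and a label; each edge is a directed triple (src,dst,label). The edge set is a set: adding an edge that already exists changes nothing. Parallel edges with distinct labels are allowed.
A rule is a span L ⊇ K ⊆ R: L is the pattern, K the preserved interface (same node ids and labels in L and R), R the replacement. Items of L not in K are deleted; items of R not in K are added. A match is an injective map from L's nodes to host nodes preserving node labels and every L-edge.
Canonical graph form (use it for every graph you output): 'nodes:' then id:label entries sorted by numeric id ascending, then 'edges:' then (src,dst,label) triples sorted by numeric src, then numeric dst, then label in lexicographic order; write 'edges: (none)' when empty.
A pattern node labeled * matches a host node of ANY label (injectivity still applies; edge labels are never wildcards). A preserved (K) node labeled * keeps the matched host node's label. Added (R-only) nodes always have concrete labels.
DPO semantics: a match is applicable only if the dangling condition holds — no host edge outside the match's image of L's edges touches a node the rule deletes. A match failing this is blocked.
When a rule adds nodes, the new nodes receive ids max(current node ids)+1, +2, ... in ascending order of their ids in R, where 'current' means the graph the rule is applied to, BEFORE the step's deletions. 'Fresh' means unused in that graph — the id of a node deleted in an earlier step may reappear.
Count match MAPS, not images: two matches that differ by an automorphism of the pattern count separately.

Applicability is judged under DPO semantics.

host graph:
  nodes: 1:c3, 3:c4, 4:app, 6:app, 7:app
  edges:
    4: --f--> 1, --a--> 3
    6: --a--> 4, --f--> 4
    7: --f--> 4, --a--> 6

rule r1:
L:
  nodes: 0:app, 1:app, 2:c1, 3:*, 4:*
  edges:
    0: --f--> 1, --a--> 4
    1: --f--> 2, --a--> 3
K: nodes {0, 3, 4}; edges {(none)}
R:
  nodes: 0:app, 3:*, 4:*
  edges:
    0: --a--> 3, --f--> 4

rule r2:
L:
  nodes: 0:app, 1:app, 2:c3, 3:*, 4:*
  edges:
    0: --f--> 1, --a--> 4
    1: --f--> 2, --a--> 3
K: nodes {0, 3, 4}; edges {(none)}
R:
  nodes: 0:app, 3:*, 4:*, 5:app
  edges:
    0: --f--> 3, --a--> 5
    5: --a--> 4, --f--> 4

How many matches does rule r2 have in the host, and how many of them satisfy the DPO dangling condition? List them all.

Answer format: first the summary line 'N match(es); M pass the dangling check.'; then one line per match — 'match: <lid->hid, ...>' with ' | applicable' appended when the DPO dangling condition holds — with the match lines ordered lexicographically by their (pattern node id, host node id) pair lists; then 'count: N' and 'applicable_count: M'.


1 match(es); 0 pass the dangling check.
match: 0->7, 1->4, 2->1, 3->3, 4->6
count: 1
applicable_count: 0


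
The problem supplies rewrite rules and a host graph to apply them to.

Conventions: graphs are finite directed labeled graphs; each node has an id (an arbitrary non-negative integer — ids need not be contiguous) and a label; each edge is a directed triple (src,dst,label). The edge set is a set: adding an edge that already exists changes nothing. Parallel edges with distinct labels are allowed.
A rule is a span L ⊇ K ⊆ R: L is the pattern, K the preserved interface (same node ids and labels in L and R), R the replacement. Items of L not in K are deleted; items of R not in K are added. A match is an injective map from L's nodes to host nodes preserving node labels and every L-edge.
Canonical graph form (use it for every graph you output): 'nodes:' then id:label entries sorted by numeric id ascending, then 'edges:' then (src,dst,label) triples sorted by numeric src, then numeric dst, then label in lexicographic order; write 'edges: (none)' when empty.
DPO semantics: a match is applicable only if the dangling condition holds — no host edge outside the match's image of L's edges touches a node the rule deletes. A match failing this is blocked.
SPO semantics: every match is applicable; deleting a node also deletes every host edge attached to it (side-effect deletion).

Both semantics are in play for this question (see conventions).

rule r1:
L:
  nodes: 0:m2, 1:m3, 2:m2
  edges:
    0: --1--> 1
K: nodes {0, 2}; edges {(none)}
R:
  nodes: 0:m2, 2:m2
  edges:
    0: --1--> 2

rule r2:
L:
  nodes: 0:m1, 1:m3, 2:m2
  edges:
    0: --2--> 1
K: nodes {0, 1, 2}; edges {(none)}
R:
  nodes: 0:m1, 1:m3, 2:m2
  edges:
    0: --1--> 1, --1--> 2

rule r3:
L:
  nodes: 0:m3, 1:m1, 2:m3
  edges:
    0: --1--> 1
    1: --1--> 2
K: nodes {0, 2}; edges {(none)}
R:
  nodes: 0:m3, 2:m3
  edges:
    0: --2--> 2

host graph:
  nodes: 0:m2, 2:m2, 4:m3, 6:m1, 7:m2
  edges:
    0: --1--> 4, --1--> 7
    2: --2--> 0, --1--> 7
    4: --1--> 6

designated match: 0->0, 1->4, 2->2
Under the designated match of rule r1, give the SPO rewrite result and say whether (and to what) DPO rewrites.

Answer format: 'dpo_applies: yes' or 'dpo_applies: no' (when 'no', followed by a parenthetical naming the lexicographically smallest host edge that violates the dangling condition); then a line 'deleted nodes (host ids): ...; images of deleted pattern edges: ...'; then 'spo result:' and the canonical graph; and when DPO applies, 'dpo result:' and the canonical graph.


dpo_applies: no
(the rule deletes node 4, which keeps host edge (4,6,1) outside the match image — the dangling condition fails, DPO blocks; SPO proceeds and side-deletes such edges)
deleted nodes (host ids): 4; images of deleted pattern edges: (0,4,1)
spo result:
nodes: 0:m2, 2:m2, 6:m1, 7:m2
edges: (0,2,1); (0,7,1); (2,0,2); (2,7,1)


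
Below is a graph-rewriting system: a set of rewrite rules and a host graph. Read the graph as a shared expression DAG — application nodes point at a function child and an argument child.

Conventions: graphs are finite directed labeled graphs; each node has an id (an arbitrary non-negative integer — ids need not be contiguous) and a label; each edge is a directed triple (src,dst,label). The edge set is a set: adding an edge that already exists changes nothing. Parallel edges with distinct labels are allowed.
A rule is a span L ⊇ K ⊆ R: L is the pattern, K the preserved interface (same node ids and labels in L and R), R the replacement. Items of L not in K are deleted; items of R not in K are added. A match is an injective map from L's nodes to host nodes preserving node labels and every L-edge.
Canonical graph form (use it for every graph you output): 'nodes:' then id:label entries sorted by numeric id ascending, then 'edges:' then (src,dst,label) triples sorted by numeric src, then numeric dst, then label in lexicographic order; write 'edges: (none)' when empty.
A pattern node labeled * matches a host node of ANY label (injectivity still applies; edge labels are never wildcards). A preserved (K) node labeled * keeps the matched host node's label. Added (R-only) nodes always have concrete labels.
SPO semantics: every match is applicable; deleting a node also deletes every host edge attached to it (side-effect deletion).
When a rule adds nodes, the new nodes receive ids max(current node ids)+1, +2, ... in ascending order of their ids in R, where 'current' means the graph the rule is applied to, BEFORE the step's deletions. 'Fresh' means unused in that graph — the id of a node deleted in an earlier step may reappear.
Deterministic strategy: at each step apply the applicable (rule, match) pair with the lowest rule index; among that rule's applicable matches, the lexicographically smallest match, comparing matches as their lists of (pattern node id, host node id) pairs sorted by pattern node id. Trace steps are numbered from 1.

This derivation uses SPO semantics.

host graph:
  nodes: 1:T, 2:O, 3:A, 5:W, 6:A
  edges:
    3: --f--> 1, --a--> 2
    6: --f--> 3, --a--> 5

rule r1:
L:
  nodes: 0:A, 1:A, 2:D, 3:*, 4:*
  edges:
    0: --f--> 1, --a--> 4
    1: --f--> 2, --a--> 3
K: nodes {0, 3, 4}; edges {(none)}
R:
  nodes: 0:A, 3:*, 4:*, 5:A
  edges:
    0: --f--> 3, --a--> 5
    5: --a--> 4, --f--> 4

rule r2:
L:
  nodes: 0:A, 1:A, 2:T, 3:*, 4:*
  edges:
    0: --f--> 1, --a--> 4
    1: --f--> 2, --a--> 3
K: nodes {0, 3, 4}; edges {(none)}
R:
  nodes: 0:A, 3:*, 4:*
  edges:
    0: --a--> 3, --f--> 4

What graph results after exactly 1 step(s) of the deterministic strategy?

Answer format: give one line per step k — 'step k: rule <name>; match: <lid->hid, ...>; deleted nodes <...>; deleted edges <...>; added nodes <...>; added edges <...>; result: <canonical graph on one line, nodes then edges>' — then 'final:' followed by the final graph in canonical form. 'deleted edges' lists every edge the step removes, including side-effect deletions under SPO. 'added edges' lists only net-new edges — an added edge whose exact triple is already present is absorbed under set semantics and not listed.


step 1: rule r2; match: 0->6, 1->3, 2->1, 3->2, 4->5; deleted nodes 1, 3; deleted edges (3,1,f); (3,2,a); (6,3,f); (6,5,a); added nodes (none); added edges (6,2,a); (6,5,f); result: nodes: 2:O, 5:W, 6:A edges: (6,2,a); (6,5,f)
final:
nodes: 2:O, 5:W, 6:A
edges: (6,2,a); (6,5,f)


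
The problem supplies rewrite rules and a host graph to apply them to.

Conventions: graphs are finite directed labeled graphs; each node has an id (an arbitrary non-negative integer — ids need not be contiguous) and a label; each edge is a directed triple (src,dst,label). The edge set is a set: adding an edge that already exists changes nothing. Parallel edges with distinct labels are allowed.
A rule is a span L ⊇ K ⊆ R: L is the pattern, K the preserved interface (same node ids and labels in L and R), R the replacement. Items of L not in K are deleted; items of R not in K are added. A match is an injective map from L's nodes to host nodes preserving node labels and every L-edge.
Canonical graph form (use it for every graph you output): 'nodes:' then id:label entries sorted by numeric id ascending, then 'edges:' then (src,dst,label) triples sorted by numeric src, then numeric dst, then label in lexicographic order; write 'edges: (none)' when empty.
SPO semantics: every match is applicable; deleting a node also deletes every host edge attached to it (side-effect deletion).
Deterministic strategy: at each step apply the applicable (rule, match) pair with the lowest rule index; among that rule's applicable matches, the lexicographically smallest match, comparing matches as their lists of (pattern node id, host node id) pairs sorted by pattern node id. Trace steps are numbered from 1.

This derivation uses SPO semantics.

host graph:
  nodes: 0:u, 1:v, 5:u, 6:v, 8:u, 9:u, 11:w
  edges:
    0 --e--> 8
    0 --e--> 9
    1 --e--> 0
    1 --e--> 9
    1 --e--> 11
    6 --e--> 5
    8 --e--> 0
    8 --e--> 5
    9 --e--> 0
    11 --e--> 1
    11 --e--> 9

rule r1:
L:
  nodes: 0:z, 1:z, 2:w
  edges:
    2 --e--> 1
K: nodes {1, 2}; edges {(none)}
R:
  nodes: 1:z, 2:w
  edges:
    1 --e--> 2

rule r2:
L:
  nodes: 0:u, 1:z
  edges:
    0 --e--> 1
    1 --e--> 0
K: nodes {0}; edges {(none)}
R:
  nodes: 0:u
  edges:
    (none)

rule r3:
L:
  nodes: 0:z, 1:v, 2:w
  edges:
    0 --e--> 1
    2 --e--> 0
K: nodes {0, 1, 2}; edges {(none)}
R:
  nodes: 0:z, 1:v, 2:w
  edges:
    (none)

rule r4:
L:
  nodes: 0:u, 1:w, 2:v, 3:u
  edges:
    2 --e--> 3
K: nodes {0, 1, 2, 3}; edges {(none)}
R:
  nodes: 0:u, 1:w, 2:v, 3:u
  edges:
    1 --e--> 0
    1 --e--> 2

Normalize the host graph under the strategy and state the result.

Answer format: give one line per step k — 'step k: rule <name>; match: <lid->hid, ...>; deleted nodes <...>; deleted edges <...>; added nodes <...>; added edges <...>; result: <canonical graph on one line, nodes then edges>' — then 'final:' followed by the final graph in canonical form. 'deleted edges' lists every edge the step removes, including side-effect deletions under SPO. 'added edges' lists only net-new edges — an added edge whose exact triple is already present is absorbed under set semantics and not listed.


step 1: rule r4; match: 0->0, 1->11, 2->1, 3->9; deleted nodes (none); deleted edges (1,9,e); added nodes (none); added edges (11,0,e); result: nodes: 0:u, 1:v, 5:u, 6:v, 8:u, 9:u, 11:w edges: (0,8,e); (0,9,e); (1,0,e); (1,11,e); (6,5,e); (8,0,e); (8,5,e); (9,0,e); (11,0,e); (11,1,e); (11,9,e)
step 2: rule r4; match: 0->0, 1->11, 2->6, 3->5; deleted nodes (none); deleted edges (6,5,e); added nodes (none); added edges (11,6,e); result: nodes: 0:u, 1:v, 5:u, 6:v, 8:u, 9:u, 11:w edges: (0,8,e); (0,9,e); (1,0,e); (1,11,e); (8,0,e); (8,5,e); (9,0,e); (11,0,e); (11,1,e); (11,6,e); (11,9,e)
step 3: rule r4; match: 0->5, 1->11, 2->1, 3->0; deleted nodes (none); deleted edges (1,0,e); added nodes (none); added edges (11,5,e); result: nodes: 0:u, 1:v, 5:u, 6:v, 8:u, 9:u, 11:w edges: (0,8,e); (0,9,e); (1,11,e); (8,0,e); (8,5,e); (9,0,e); (11,0,e); (11,1,e); (11,5,e); (11,6,e); (11,9,e)
final:
nodes: 0:u, 1:v, 5:u, 6:v, 8:u, 9:u, 11:w
edges: (0,8,e); (0,9,e); (1,11,e); (8,0,e); (8,5,e); (9,0,e); (11,0,e); (11,1,e); (11,5,e); (11,6,e); (11,9,e)
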